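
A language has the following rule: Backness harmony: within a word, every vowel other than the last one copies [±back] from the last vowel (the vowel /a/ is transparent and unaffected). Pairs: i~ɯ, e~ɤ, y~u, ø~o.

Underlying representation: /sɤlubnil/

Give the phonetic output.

/ɤ/ harmonizes with /i/ ([-back]) → [e]
/u/ harmonizes with /i/ ([-back]) → [y]

[selybnil]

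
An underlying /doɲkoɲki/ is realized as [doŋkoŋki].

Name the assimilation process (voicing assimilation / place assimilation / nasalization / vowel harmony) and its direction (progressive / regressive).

/ɲ/→[ŋ] /ɲ/→[ŋ].
Each target copies a feature from the following segment, so the direction is regressive.

place assimilation, regressive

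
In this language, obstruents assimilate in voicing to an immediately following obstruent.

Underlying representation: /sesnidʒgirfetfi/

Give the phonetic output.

no segment meets the rule's conditions; no change.

[sesnidʒgirfetfi]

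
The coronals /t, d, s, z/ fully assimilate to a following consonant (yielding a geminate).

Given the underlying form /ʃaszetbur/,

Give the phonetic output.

[ʃazzebbur]

/s/ before /z/ → [z] (total assimilation)
/t/ before /b/ → [b] (total assimilation)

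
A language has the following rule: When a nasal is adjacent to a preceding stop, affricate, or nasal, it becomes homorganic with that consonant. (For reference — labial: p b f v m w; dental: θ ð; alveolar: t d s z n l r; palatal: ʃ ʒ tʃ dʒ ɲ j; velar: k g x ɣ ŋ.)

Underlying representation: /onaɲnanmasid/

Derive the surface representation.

/n/ after /ɲ/ (palatal) → [ɲ]
/m/ after /n/ (alveolar) → [n]

[onaɲɲannasid]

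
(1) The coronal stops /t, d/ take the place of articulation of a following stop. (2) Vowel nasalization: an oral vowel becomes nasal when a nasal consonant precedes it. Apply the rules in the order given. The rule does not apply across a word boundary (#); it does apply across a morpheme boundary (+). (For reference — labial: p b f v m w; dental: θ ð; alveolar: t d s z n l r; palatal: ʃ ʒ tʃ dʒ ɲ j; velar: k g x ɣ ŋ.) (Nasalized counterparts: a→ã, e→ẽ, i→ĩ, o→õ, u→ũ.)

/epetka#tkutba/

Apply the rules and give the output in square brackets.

Rule 1: /t/ before /k/ (velar) → [k]
Rule 1: /t/ before /k/ (velar) → [k]
Rule 1: /t/ before /b/ (labial) → [p]
After rule 1: epekka#kkupba
Rule 2: no segment meets the rule's conditions; no change.

[epekka#kkupba]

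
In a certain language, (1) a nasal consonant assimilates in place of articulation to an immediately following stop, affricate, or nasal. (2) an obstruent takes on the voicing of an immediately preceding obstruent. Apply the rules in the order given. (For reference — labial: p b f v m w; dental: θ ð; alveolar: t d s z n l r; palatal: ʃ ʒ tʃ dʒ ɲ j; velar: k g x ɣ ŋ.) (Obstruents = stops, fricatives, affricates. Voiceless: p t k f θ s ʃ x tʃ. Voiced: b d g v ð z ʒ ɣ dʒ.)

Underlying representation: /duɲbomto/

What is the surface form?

[dumbonto]

Rule 1: /ɲ/ before /b/ (labial) → [m]
Rule 1: /m/ before /t/ (alveolar) → [n]
After rule 1: dumbonto
Rule 2: no segment meets the rule's conditions; no change.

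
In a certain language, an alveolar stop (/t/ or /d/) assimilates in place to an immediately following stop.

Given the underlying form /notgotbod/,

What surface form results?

[nokgopbod]

/t/ before /g/ (velar) → [k]
/t/ before /b/ (labial) → [p]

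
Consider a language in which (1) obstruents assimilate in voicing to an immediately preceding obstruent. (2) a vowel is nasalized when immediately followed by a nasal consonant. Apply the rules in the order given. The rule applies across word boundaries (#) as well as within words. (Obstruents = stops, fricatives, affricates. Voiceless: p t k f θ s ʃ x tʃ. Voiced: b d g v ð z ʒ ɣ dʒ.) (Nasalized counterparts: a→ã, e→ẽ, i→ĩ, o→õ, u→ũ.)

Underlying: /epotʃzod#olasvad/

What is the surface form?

[epotʃsod#olasfad]

Rule 1: /z/ after /tʃ/ (voiceless) → [s]
Rule 1: /v/ after /s/ (voiceless) → [f]
After rule 1: epotʃsod#olasfad
Rule 2: no segment meets the rule's conditions; no change.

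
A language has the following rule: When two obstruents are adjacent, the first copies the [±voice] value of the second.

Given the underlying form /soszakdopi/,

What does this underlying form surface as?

[sozzagdopi]

/s/ before /z/ (voiced) → [z]
/k/ before /d/ (voiced) → [g]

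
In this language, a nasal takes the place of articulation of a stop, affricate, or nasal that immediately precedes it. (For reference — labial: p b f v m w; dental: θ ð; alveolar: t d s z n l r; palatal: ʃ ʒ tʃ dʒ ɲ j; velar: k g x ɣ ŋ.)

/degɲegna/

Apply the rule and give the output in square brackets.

/ɲ/ after /g/ (velar) → [ŋ]
/n/ after /g/ (velar) → [ŋ]

[degŋegŋa]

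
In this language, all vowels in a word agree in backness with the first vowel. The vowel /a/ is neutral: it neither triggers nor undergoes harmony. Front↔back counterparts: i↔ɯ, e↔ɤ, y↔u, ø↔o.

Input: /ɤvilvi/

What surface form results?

/i/ harmonizes with /ɤ/ ([+back]) → [ɯ]
/i/ harmonizes with /ɤ/ ([+back]) → [ɯ]

[ɤvɯlvɯ]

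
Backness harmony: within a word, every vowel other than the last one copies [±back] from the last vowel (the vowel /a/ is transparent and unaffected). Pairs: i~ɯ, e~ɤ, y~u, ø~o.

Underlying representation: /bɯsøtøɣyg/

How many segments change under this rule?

1

/ɯ/ harmonizes with /y/ ([-back]) → [i]
1 segment changes.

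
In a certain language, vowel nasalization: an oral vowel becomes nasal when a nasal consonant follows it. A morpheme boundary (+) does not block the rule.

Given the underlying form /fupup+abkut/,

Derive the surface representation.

no segment meets the rule's conditions; no change.

[fupup+abkut]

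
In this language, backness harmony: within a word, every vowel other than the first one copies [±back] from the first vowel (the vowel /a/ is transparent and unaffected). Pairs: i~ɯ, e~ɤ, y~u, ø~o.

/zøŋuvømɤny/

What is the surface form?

/u/ harmonizes with /ø/ ([-back]) → [y]
/ɤ/ harmonizes with /ø/ ([-back]) → [e]

[zøŋyvømeny]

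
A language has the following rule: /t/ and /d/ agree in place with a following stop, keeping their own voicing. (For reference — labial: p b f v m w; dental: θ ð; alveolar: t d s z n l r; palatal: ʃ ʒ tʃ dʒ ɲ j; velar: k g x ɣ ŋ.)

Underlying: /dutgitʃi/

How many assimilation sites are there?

/t/ before /g/ (velar) → [k]
1 segment changes.

1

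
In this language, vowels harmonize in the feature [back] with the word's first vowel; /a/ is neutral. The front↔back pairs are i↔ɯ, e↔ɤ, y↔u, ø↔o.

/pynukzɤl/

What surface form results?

[pynykzel]

/u/ harmonizes with /y/ ([-back]) → [y]
/ɤ/ harmonizes with /y/ ([-back]) → [e]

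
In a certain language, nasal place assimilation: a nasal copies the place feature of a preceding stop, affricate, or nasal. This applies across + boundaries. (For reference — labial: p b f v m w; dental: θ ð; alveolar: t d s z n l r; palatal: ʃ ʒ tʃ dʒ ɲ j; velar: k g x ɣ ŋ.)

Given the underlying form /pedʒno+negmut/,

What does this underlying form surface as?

/n/ after /dʒ/ (palatal) → [ɲ]
/m/ after /g/ (velar) → [ŋ]

[pedʒɲo+negŋut]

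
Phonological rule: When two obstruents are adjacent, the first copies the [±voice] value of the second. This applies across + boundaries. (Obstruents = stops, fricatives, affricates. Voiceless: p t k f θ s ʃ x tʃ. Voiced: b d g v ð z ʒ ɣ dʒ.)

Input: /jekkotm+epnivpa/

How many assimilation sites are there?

1

/v/ before /p/ (voiceless) → [f]
1 segment changes.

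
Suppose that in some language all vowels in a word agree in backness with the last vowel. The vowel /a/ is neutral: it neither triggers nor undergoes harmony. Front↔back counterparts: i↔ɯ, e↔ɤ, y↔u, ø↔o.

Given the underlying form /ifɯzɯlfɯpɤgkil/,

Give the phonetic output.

/ɯ/ harmonizes with /i/ ([-back]) → [i]
/ɯ/ harmonizes with /i/ ([-back]) → [i]
/ɯ/ harmonizes with /i/ ([-back]) → [i]
/ɤ/ harmonizes with /i/ ([-back]) → [e]

[ifizilfipegkil]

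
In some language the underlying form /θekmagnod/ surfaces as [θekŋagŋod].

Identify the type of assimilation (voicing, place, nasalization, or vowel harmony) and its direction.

/m/→[ŋ] /n/→[ŋ].
Each target copies a feature from the preceding segment, so the direction is progressive.

place assimilation, progressive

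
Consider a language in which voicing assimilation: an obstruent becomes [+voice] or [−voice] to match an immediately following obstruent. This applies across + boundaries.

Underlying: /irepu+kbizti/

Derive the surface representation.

[irepu+gbisti]

/k/ before /b/ (voiced) → [g]
/z/ before /t/ (voiceless) → [s]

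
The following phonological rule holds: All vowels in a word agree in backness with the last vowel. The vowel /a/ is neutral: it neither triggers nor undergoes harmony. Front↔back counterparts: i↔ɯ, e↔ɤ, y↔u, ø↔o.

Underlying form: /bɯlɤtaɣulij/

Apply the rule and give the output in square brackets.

/ɯ/ harmonizes with /i/ ([-back]) → [i]
/ɤ/ harmonizes with /i/ ([-back]) → [e]
/u/ harmonizes with /i/ ([-back]) → [y]

[biletaɣylij]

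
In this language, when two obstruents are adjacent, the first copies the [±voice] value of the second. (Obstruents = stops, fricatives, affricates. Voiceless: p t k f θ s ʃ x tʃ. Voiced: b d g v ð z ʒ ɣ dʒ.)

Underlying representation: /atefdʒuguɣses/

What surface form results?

/f/ before /dʒ/ (voiced) → [v]
/ɣ/ before /s/ (voiceless) → [x]

[atevdʒuguxses]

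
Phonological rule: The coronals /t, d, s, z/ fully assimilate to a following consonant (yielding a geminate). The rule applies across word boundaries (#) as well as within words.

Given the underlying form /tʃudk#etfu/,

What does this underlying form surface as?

/d/ before /k/ → [k] (total assimilation)
/t/ before /f/ → [f] (total assimilation)

[tʃukk#effu]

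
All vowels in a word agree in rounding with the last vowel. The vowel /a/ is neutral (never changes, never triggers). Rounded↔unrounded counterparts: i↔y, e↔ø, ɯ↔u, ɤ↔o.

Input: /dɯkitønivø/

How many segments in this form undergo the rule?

3

/ɯ/ harmonizes with /ø/ ([+round]) → [u]
/i/ harmonizes with /ø/ ([+round]) → [y]
/i/ harmonizes with /ø/ ([+round]) → [y]
3 segments change.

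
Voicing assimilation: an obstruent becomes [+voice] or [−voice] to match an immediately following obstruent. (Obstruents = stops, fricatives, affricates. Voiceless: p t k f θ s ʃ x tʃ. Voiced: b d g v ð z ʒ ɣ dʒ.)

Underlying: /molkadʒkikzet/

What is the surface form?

[molkatʃkigzet]

/dʒ/ before /k/ (voiceless) → [tʃ]
/k/ before /z/ (voiced) → [g]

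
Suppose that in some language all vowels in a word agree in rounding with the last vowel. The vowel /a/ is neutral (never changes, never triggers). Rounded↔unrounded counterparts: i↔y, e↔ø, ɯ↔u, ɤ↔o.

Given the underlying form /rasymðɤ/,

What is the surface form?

/y/ harmonizes with /ɤ/ ([-round]) → [i]

[rasimðɤ]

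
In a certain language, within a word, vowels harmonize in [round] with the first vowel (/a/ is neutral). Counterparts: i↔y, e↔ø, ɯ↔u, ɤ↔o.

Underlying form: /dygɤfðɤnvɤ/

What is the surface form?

[dygofðonvo]

/ɤ/ harmonizes with /y/ ([+round]) → [o]
/ɤ/ harmonizes with /y/ ([+round]) → [o]
/ɤ/ harmonizes with /y/ ([+round]) → [o]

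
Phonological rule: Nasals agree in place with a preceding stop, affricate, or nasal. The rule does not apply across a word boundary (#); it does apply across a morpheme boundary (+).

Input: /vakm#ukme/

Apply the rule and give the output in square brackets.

/m/ after /k/ (velar) → [ŋ]
/m/ after /k/ (velar) → [ŋ]

[vakŋ#ukŋe]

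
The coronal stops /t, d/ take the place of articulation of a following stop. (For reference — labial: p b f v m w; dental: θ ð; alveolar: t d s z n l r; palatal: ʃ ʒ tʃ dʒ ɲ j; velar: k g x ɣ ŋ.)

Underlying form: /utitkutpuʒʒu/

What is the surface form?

[utikkuppuʒʒu]

/t/ before /k/ (velar) → [k]
/t/ before /p/ (labial) → [p]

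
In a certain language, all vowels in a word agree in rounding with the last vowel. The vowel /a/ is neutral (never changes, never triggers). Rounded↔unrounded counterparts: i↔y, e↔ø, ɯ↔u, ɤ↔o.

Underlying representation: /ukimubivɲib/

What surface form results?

/u/ harmonizes with /i/ ([-round]) → [ɯ]
/u/ harmonizes with /i/ ([-round]) → [ɯ]

[ɯkimɯbivɲib]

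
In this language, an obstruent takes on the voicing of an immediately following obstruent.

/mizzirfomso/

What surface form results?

[mizzirfomso]

no segment meets the rule's conditions; no change.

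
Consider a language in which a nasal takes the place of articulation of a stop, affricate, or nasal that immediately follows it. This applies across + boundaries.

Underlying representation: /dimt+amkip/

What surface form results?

[dint+aŋkip]

/m/ before /t/ (alveolar) → [n]
/m/ before /k/ (velar) → [ŋ]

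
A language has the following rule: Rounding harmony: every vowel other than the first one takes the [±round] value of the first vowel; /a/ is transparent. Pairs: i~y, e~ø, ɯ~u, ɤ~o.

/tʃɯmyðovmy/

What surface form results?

[tʃɯmiðɤvmi]

/y/ harmonizes with /ɯ/ ([-round]) → [i]
/o/ harmonizes with /ɯ/ ([-round]) → [ɤ]
/y/ harmonizes with /ɯ/ ([-round]) → [i]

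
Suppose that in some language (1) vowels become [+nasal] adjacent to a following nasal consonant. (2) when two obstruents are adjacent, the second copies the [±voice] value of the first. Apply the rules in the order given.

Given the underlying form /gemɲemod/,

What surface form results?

Rule 1: /e/ before nasal /m/ → [ẽ]
Rule 1: /e/ before nasal /m/ → [ẽ]
After rule 1: gẽmɲẽmod
Rule 2: no segment meets the rule's conditions; no change.

[gẽmɲẽmod]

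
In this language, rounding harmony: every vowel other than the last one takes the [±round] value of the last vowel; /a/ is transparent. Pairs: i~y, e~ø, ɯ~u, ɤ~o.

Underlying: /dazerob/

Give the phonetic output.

[dazørob]

/e/ harmonizes with /o/ ([+round]) → [ø]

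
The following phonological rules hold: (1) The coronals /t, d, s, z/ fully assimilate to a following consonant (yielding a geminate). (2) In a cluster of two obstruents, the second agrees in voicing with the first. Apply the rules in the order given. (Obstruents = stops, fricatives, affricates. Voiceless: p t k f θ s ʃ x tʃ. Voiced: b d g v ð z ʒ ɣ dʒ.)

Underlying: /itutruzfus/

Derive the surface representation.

Rule 1: /t/ before /r/ → [r] (total assimilation)
Rule 1: /z/ before /f/ → [f] (total assimilation)
After rule 1: iturruffus
Rule 2: no segment meets the rule's conditions; no change.

[iturruffus]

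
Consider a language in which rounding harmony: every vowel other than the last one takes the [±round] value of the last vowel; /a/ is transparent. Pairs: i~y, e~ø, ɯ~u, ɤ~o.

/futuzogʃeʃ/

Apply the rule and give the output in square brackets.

/u/ harmonizes with /e/ ([-round]) → [ɯ]
/u/ harmonizes with /e/ ([-round]) → [ɯ]
/o/ harmonizes with /e/ ([-round]) → [ɤ]

[fɯtɯzɤgʃeʃ]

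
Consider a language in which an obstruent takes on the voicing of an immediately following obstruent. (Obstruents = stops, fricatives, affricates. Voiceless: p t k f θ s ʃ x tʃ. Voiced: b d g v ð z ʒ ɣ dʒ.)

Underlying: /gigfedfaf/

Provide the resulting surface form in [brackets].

/g/ before /f/ (voiceless) → [k]
/d/ before /f/ (voiceless) → [t]

[gikfetfaf]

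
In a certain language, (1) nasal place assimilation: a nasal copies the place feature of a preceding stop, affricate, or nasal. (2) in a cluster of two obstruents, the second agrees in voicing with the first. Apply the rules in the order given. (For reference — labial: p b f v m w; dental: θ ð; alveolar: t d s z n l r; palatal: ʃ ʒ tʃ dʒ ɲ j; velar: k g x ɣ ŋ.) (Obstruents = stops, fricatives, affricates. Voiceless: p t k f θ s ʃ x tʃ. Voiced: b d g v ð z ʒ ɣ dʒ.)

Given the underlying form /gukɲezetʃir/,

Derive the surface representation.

[gukŋezetʃir]

Rule 1: /ɲ/ after /k/ (velar) → [ŋ]
After rule 1: gukŋezetʃir
Rule 2: no segment meets the rule's conditions; no change.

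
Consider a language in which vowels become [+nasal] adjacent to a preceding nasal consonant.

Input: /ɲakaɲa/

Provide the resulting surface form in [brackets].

/a/ after nasal /ɲ/ → [ã]
/a/ after nasal /ɲ/ → [ã]

[ɲãkaɲã]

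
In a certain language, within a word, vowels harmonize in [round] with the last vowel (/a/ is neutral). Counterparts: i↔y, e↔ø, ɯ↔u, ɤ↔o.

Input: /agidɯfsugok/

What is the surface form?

/i/ harmonizes with /o/ ([+round]) → [y]
/ɯ/ harmonizes with /o/ ([+round]) → [u]

[agydufsugok]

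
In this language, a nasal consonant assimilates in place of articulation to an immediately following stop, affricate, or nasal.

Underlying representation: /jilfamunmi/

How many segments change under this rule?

/n/ before /m/ (labial) → [m]
1 segment changes.

1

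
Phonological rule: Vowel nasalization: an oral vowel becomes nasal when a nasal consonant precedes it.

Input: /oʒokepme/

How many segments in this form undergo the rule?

/e/ after nasal /m/ → [ẽ]
1 segment changes.

1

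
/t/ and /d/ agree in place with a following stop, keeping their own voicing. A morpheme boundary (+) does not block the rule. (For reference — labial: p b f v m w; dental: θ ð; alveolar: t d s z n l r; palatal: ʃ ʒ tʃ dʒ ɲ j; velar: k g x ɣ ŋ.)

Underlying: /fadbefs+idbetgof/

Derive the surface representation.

[fabbefs+ibbekgof]

/d/ before /b/ (labial) → [b]
/d/ before /b/ (labial) → [b]
/t/ before /g/ (velar) → [k]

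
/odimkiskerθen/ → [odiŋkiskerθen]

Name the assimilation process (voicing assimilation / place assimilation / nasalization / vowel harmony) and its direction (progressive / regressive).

place assimilation, regressive

/m/→[ŋ].
Each target copies a feature from the following segment, so the direction is regressive.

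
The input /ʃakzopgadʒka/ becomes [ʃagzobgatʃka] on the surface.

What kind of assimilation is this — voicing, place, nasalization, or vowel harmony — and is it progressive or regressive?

voicing assimilation, regressive

/k/→[g] /p/→[b] /dʒ/→[tʃ].
Each target copies a feature from the following segment, so the direction is regressive.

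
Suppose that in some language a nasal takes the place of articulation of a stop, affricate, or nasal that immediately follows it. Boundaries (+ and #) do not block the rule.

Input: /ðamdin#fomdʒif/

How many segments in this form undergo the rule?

/m/ before /d/ (alveolar) → [n]
/m/ before /dʒ/ (palatal) → [ɲ]
2 segments change.

2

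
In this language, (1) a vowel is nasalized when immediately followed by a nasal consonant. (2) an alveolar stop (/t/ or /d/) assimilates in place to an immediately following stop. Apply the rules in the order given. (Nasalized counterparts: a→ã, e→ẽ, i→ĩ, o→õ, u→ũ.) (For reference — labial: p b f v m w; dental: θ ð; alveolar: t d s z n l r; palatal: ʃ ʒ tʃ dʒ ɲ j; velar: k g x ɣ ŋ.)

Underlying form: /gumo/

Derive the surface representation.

Rule 1: /u/ before nasal /m/ → [ũ]
After rule 1: gũmo
Rule 2: no segment meets the rule's conditions; no change.

[gũmo]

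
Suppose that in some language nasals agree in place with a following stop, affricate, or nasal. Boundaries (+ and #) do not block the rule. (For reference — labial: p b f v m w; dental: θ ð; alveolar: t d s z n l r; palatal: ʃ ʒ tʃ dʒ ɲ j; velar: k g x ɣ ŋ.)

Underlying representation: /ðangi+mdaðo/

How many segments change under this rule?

2

/n/ before /g/ (velar) → [ŋ]
/m/ before /d/ (alveolar) → [n]
2 segments change.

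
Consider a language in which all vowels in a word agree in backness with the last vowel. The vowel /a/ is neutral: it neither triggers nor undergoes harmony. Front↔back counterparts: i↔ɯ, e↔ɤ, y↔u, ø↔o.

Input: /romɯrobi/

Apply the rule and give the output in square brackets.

/o/ harmonizes with /i/ ([-back]) → [ø]
/ɯ/ harmonizes with /i/ ([-back]) → [i]
/o/ harmonizes with /i/ ([-back]) → [ø]

[rømirøbi]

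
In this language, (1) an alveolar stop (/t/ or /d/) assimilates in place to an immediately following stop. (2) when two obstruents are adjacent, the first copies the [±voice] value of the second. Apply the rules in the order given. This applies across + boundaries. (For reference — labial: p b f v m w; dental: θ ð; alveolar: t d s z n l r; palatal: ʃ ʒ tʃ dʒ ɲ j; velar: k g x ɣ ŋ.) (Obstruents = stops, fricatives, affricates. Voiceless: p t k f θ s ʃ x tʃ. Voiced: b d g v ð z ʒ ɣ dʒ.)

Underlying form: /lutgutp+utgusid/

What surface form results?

Rule 1: /t/ before /g/ (velar) → [k]
Rule 1: /t/ before /p/ (labial) → [p]
Rule 1: /t/ before /g/ (velar) → [k]
After rule 1: lukgupp+ukgusid
Rule 2: /k/ before /g/ (voiced) → [g]
Rule 2: /k/ before /g/ (voiced) → [g]

[luggupp+uggusid]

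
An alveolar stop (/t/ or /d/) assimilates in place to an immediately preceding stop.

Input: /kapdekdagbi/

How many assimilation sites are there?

2

/d/ after /p/ (labial) → [b]
/d/ after /k/ (velar) → [g]
2 segments change.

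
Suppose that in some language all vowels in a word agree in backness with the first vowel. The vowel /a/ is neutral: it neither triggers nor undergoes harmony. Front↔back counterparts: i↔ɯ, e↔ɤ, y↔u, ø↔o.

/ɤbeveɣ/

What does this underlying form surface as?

[ɤbɤvɤɣ]

/e/ harmonizes with /ɤ/ ([+back]) → [ɤ]
/e/ harmonizes with /ɤ/ ([+back]) → [ɤ]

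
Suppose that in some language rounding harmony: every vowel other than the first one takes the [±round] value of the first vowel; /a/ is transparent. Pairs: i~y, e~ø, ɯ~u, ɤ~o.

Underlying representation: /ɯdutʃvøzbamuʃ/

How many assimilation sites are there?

/u/ harmonizes with /ɯ/ ([-round]) → [ɯ]
/ø/ harmonizes with /ɯ/ ([-round]) → [e]
/u/ harmonizes with /ɯ/ ([-round]) → [ɯ]
3 segments change.

3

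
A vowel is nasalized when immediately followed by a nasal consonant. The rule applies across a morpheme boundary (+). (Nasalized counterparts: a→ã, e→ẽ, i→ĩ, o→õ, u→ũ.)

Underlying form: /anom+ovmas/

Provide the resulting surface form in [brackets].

/a/ before nasal /n/ → [ã]
/o/ before nasal /m/ → [õ]

[ãnõm+ovmas]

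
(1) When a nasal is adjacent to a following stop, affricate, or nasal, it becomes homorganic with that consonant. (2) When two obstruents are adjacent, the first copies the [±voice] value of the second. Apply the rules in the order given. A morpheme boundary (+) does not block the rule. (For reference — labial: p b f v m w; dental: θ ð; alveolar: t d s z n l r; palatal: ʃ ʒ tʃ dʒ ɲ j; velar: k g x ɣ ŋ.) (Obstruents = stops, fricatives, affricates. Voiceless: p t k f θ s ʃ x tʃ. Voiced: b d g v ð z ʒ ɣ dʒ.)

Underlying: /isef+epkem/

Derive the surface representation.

[isef+epkem]

Rule 1: no segment meets the rule's conditions; no change.
After rule 1: isef+epkem
Rule 2: no segment meets the rule's conditions; no change.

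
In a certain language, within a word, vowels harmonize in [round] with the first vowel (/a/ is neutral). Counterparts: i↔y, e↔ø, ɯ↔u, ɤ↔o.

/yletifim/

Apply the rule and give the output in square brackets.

/e/ harmonizes with /y/ ([+round]) → [ø]
/i/ harmonizes with /y/ ([+round]) → [y]
/i/ harmonizes with /y/ ([+round]) → [y]

[yløtyfym]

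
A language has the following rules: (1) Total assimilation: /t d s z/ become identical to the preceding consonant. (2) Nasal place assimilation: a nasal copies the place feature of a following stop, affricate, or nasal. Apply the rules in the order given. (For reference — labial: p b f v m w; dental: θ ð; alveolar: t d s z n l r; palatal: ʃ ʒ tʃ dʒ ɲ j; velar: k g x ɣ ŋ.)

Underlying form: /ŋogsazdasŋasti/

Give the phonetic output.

Rule 1: /s/ after /g/ → [g] (total assimilation)
Rule 1: /d/ after /z/ → [z] (total assimilation)
Rule 1: /t/ after /s/ → [s] (total assimilation)
After rule 1: ŋoggazzasŋassi
Rule 2: no segment meets the rule's conditions; no change.

[ŋoggazzasŋassi]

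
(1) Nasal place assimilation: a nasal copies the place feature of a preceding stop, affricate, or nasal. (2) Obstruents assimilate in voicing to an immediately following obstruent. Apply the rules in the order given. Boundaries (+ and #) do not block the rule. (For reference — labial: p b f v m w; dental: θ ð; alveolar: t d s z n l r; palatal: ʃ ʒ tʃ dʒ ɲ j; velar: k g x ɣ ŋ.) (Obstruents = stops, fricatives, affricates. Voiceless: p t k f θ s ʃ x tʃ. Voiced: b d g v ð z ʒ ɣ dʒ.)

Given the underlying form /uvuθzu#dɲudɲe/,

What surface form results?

[uvuðzu#dnudne]

Rule 1: /ɲ/ after /d/ (alveolar) → [n]
Rule 1: /ɲ/ after /d/ (alveolar) → [n]
After rule 1: uvuθzu#dnudne
Rule 2: /θ/ before /z/ (voiced) → [ð]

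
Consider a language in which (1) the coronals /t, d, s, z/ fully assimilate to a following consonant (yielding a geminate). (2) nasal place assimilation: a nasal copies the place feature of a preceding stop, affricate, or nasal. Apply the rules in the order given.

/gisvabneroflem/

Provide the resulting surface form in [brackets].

Rule 1: /s/ before /v/ → [v] (total assimilation)
After rule 1: givvabneroflem
Rule 2: /n/ after /b/ (labial) → [m]

[givvabmeroflem]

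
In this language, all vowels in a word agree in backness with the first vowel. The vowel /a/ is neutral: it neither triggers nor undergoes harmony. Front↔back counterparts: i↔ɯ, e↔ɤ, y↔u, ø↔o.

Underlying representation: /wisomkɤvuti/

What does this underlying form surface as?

/o/ harmonizes with /i/ ([-back]) → [ø]
/ɤ/ harmonizes with /i/ ([-back]) → [e]
/u/ harmonizes with /i/ ([-back]) → [y]

[wisømkevyti]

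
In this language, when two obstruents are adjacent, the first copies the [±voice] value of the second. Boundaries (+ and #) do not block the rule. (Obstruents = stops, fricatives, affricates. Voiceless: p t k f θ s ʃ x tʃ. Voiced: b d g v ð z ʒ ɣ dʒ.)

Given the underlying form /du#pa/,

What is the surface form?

no segment meets the rule's conditions; no change.

[du#pa]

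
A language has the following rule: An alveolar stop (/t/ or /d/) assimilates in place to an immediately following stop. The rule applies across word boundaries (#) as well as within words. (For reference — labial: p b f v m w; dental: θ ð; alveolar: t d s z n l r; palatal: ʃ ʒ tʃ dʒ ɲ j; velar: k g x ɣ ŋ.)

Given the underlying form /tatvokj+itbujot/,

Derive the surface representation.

/t/ before /b/ (labial) → [p]

[tatvokj+ipbujot]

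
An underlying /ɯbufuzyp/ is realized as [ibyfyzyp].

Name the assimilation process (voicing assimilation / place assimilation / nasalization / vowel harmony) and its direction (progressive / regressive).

/ɯ/→[i] /u/→[y] /u/→[y].
Vowels agree with the last vowel, so the harmony is regressive.

vowel harmony, regressive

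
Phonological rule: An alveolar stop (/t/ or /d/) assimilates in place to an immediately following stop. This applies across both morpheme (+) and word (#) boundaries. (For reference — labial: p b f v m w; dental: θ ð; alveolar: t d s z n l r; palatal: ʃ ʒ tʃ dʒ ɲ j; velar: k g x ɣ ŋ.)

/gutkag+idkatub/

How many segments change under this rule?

2

/t/ before /k/ (velar) → [k]
/d/ before /k/ (velar) → [g]
2 segments change.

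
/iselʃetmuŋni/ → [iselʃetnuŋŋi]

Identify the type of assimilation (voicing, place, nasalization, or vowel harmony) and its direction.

/m/→[n] /n/→[ŋ].
Each target copies a feature from the preceding segment, so the direction is progressive.

place assimilation, progressive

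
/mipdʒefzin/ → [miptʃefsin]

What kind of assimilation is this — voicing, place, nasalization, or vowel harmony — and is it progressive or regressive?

/dʒ/→[tʃ] /z/→[s].
Each target copies a feature from the preceding segment, so the direction is progressive.

voicing assimilation, progressive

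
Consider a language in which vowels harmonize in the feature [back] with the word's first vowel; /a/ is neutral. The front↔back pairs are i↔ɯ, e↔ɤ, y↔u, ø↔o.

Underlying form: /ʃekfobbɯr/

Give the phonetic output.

/o/ harmonizes with /e/ ([-back]) → [ø]
/ɯ/ harmonizes with /e/ ([-back]) → [i]

[ʃekføbbir]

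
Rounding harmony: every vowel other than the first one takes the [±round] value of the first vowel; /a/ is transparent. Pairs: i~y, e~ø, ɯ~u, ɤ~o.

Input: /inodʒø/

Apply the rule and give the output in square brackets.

[inɤdʒe]

/o/ harmonizes with /i/ ([-round]) → [ɤ]
/ø/ harmonizes with /i/ ([-round]) → [e]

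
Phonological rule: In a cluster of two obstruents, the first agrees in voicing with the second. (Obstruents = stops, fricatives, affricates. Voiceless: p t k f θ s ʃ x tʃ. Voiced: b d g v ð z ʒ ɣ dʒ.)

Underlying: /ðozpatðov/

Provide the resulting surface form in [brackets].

[ðospadðov]

/z/ before /p/ (voiceless) → [s]
/t/ before /ð/ (voiced) → [d]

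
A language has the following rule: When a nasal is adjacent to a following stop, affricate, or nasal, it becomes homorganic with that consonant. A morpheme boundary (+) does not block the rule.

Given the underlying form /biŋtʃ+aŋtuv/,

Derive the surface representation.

[biɲtʃ+antuv]

/ŋ/ before /tʃ/ (palatal) → [ɲ]
/ŋ/ before /t/ (alveolar) → [n]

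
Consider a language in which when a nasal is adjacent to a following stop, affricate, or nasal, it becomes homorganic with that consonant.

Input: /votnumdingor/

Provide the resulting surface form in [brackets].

/m/ before /d/ (alveolar) → [n]
/n/ before /g/ (velar) → [ŋ]

[votnundiŋgor]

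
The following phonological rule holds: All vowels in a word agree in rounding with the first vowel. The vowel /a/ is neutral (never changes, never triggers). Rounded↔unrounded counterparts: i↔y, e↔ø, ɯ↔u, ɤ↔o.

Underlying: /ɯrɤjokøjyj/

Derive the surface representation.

[ɯrɤjɤkejij]

/o/ harmonizes with /ɯ/ ([-round]) → [ɤ]
/ø/ harmonizes with /ɯ/ ([-round]) → [e]
/y/ harmonizes with /ɯ/ ([-round]) → [i]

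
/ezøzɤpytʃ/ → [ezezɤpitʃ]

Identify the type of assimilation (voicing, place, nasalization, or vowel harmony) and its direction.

/ø/→[e] /y/→[i].
Vowels agree with the first vowel, so the harmony is progressive.

vowel harmony, progressive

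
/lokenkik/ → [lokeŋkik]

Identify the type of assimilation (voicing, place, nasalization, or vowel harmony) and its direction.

/n/→[ŋ].
Each target copies a feature from the following segment, so the direction is regressive.

place assimilation, regressive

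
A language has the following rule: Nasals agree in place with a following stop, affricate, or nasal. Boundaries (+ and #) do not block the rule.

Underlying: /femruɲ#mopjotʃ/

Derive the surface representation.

/ɲ/ before /m/ (labial) → [m]

[femrum#mopjotʃ]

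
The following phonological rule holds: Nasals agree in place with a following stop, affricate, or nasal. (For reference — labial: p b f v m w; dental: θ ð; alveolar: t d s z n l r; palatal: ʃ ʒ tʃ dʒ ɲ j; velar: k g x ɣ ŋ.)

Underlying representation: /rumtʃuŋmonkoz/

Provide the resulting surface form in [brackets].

[ruɲtʃummoŋkoz]

/m/ before /tʃ/ (palatal) → [ɲ]
/ŋ/ before /m/ (labial) → [m]
/n/ before /k/ (velar) → [ŋ]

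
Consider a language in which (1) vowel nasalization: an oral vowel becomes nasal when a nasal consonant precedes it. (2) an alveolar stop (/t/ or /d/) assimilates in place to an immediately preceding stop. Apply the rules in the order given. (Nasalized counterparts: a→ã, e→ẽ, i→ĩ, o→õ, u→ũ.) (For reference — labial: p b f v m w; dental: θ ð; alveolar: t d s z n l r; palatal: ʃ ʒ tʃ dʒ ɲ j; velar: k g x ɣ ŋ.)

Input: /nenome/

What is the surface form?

[nẽnõmẽ]

Rule 1: /e/ after nasal /n/ → [ẽ]
Rule 1: /o/ after nasal /n/ → [õ]
Rule 1: /e/ after nasal /m/ → [ẽ]
After rule 1: nẽnõmẽ
Rule 2: no segment meets the rule's conditions; no change.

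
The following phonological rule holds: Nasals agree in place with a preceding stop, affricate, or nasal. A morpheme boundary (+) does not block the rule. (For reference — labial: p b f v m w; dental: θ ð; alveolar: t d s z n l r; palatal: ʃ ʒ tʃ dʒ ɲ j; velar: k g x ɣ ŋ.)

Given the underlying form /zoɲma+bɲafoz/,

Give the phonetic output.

/m/ after /ɲ/ (palatal) → [ɲ]
/ɲ/ after /b/ (labial) → [m]

[zoɲɲa+bmafoz]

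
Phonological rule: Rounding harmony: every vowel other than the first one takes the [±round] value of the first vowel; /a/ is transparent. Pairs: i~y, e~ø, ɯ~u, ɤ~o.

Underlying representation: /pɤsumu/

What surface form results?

/u/ harmonizes with /ɤ/ ([-round]) → [ɯ]
/u/ harmonizes with /ɤ/ ([-round]) → [ɯ]

[pɤsɯmɯ]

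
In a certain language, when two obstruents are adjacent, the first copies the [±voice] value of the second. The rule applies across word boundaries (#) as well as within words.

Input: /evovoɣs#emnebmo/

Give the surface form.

/ɣ/ before /s/ (voiceless) → [x]

[evovoxs#emnebmo]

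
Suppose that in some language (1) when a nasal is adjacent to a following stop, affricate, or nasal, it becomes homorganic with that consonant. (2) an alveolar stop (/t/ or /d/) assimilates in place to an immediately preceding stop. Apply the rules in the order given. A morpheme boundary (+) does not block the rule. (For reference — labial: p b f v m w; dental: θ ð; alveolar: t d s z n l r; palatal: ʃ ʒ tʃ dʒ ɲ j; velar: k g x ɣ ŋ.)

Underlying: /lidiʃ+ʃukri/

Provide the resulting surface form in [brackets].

[lidiʃ+ʃukri]

Rule 1: no segment meets the rule's conditions; no change.
After rule 1: lidiʃ+ʃukri
Rule 2: no segment meets the rule's conditions; no change.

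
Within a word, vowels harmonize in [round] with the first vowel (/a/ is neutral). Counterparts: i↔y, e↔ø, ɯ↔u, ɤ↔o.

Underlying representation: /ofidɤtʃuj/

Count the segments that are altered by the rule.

2

/i/ harmonizes with /o/ ([+round]) → [y]
/ɤ/ harmonizes with /o/ ([+round]) → [o]
2 segments change.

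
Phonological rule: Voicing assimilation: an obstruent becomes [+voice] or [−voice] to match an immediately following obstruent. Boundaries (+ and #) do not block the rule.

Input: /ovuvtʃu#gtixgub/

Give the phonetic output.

[ovuftʃu#ktiɣgub]

/v/ before /tʃ/ (voiceless) → [f]
/g/ before /t/ (voiceless) → [k]
/x/ before /g/ (voiced) → [ɣ]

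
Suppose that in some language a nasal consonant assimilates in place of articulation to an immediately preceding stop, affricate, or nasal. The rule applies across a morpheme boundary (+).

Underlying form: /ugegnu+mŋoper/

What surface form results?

/n/ after /g/ (velar) → [ŋ]
/ŋ/ after /m/ (labial) → [m]

[ugegŋu+mmoper]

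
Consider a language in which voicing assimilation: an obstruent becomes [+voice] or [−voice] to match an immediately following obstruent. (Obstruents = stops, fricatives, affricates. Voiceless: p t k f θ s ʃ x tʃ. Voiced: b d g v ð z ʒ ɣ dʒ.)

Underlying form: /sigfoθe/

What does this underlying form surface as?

[sikfoθe]

/g/ before /f/ (voiceless) → [k]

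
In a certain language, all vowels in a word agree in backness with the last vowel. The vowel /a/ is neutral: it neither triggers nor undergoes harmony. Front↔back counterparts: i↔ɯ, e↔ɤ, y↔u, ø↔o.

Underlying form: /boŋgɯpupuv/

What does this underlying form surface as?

[boŋgɯpupuv]

no segment meets the rule's conditions; no change.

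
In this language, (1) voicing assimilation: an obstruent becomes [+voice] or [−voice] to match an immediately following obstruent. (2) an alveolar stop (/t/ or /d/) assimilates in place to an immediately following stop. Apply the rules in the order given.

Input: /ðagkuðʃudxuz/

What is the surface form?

[ðakkuθʃutxuz]

Rule 1: /g/ before /k/ (voiceless) → [k]
Rule 1: /ð/ before /ʃ/ (voiceless) → [θ]
Rule 1: /d/ before /x/ (voiceless) → [t]
After rule 1: ðakkuθʃutxuz
Rule 2: no segment meets the rule's conditions; no change.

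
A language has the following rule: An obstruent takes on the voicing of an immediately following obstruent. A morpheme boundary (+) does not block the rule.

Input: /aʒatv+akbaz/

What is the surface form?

[aʒadv+agbaz]

/t/ before /v/ (voiced) → [d]
/k/ before /b/ (voiced) → [g]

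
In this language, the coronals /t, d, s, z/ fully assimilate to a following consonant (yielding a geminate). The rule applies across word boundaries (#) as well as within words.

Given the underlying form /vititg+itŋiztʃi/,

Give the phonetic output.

/t/ before /g/ → [g] (total assimilation)
/t/ before /ŋ/ → [ŋ] (total assimilation)
/z/ before /tʃ/ → [tʃ] (total assimilation)

[vitigg+iŋŋitʃtʃi]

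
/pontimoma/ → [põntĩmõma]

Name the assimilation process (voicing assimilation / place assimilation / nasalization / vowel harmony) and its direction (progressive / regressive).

nasalization, regressive

/o/→[õ] /i/→[ĩ] /o/→[õ].
Each target copies a feature from the following segment, so the direction is regressive.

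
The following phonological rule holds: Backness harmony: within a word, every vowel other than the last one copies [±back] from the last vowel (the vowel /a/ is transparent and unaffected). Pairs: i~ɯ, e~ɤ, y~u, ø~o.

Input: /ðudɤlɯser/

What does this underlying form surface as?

/u/ harmonizes with /e/ ([-back]) → [y]
/ɤ/ harmonizes with /e/ ([-back]) → [e]
/ɯ/ harmonizes with /e/ ([-back]) → [i]

[ðydeliser]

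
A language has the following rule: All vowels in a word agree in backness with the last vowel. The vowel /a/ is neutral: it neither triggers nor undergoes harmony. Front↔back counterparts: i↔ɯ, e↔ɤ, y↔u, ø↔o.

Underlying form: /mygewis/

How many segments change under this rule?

No segment meets the rule's conditions.

0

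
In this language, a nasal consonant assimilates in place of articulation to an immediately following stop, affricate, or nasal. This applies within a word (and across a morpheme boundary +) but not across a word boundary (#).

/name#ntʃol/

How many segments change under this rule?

1

/n/ before /tʃ/ (palatal) → [ɲ]
1 segment changes.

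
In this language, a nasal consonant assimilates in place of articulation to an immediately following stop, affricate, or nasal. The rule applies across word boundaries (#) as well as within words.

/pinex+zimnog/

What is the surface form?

/m/ before /n/ (alveolar) → [n]

[pinex+zinnog]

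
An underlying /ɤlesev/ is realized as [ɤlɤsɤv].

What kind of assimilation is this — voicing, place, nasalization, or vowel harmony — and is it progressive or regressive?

vowel harmony, progressive

/e/→[ɤ] /e/→[ɤ].
Vowels agree with the first vowel, so the harmony is progressive.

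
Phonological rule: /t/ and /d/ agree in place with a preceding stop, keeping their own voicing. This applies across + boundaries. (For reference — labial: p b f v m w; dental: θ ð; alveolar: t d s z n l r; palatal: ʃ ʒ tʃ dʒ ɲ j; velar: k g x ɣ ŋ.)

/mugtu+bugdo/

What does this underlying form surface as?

[mugku+buggo]

/t/ after /g/ (velar) → [k]
/d/ after /g/ (velar) → [g]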